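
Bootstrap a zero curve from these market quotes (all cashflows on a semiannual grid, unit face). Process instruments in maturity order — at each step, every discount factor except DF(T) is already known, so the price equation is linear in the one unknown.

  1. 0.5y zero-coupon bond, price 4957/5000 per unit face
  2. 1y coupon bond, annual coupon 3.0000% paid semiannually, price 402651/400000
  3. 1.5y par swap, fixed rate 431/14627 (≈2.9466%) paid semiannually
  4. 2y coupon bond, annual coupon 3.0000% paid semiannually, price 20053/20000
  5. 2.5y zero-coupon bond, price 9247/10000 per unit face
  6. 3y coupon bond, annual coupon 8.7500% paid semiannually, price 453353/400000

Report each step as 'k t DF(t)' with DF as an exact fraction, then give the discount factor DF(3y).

1 1/2 4957/5000
2 1 9771/10000
3 3/2 9569/10000
4 2 4723/5000
5 5/2 9247/10000
6 3 8849/10000
DF(3y) = 8849/10000 ≈ 0.884900

step 1 [0.5y] zero: DF = P = 4957/5000 ≈ 0.991400
step 2 [1y] bond c/2=3/200: DF=(402651/400000 − 3/200·(0.991400))/(1+3/200) = 9771/10000 ≈ 0.977100
step 3 [1.5y] swap r/2=431/29254: DF=(1 − 431/29254·(0.991400+0.977100))/(1+431/29254) = 9569/10000 ≈ 0.956900
step 4 [2y] bond c/2=3/200: DF=(20053/20000 − 3/200·(0.991400+0.977100+0.956900))/(1+3/200) = 4723/5000 ≈ 0.944600
step 5 [2.5y] zero: DF = P = 9247/10000 ≈ 0.924700
step 6 [3y] bond c/2=7/160: DF=(453353/400000 − 7/160·(0.991400+0.977100+0.956900+0.944600+0.924700))/(1+7/160) = 8849/10000 ≈ 0.884900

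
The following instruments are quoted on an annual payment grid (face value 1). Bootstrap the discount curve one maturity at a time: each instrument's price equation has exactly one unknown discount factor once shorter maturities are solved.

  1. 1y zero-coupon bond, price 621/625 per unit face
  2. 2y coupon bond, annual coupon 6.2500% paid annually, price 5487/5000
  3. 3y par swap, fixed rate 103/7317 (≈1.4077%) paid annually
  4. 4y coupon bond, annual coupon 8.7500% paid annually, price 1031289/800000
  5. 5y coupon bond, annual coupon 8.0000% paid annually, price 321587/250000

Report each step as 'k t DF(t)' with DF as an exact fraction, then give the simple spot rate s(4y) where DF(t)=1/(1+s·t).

step 1 [1y] zero: DF = P = 621/625 ≈ 0.993600
step 2 [2y] bond c/1=1/16: DF=(5487/5000 − 1/16·(0.993600))/(1+1/16) = 609/625 ≈ 0.974400
step 3 [3y] swap r/1=103/7317: DF=(1 − 103/7317·(0.993600+0.974400))/(1+103/7317) = 2397/2500 ≈ 0.958800
step 4 [4y] bond c/1=7/80: DF=(1031289/800000 − 7/80·(0.993600+0.974400+0.958800))/(1+7/80) = 9499/10000 ≈ 0.949900
step 5 [5y] bond c/1=2/25: DF=(321587/250000 − 2/25·(0.993600+0.974400+0.958800+0.949900))/(1+2/25) = 9039/10000 ≈ 0.903900

1 1 621/625
2 2 609/625
3 3 2397/2500
4 4 9499/10000
5 5 9039/10000
s(4y) = (1/(9499/10000) − 1)/(4) = 501/37996 ≈ 1.3186%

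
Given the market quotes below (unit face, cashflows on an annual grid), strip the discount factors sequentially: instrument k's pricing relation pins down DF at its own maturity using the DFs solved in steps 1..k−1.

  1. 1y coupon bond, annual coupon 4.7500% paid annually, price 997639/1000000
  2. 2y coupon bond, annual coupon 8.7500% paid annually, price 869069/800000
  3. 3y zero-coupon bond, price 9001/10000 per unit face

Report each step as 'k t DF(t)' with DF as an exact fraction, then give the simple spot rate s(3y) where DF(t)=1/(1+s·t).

step 1 [1y] bond c/1=19/400: DF=(997639/1000000 − 19/400·(0))/(1+19/400) = 2381/2500 ≈ 0.952400
step 2 [2y] bond c/1=7/80: DF=(869069/800000 − 7/80·(0.952400))/(1+7/80) = 9223/10000 ≈ 0.922300
step 3 [3y] zero: DF = P = 9001/10000 ≈ 0.900100

1 1 2381/2500
2 2 9223/10000
3 3 9001/10000
s(3y) = (1/(9001/10000) − 1)/(3) = 333/9001 ≈ 3.6996%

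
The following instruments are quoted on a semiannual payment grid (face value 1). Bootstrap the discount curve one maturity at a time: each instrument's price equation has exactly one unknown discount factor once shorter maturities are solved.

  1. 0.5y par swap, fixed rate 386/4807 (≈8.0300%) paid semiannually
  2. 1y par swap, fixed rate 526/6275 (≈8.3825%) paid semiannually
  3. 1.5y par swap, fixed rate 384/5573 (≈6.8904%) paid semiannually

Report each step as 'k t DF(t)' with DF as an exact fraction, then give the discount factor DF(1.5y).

step 1 [0.5y] swap r/2=193/4807: DF=(1 − 193/4807·(0))/(1+193/4807) = 4807/5000 ≈ 0.961400
step 2 [1y] swap r/2=263/6275: DF=(1 − 263/6275·(0.961400))/(1+263/6275) = 9211/10000 ≈ 0.921100
step 3 [1.5y] swap r/2=192/5573: DF=(1 − 192/5573·(0.961400+0.921100))/(1+192/5573) = 113/125 ≈ 0.904000

1 1/2 4807/5000
2 1 9211/10000
3 3/2 113/125
DF(1.5y) = 113/125 ≈ 0.904000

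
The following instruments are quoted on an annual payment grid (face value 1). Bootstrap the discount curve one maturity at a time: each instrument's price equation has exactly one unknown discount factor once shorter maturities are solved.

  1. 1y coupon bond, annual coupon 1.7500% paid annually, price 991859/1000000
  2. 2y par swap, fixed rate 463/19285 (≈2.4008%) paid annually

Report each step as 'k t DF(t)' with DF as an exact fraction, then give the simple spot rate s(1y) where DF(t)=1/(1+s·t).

step 1 [1y] bond c/1=7/400: DF=(991859/1000000 − 7/400·(0))/(1+7/400) = 2437/2500 ≈ 0.974800
step 2 [2y] swap r/1=463/19285: DF=(1 − 463/19285·(0.974800))/(1+463/19285) = 9537/10000 ≈ 0.953700

1 1 2437/2500
2 2 9537/10000
s(1y) = (1/(2437/2500) − 1)/(1) = 63/2437 ≈ 2.5851%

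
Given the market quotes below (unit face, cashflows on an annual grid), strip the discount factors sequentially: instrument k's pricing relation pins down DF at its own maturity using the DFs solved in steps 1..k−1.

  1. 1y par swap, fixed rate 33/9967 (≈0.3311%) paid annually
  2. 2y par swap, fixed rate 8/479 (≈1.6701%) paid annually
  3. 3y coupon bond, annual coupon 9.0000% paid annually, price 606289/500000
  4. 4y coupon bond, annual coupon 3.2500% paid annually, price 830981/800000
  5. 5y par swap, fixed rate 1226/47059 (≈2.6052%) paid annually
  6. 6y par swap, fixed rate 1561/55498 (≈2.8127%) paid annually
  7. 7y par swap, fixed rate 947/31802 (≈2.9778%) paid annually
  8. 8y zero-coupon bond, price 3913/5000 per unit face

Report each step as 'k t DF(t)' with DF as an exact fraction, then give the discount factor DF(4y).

1 1 9967/10000
2 2 1209/1250
3 3 9503/10000
4 4 9143/10000
5 5 4387/5000
6 6 8439/10000
7 7 4053/5000
8 8 3913/5000
DF(4y) = 9143/10000 ≈ 0.914300

step 1 [1y] swap r/1=33/9967: DF=(1 − 33/9967·(0))/(1+33/9967) = 9967/10000 ≈ 0.996700
step 2 [2y] swap r/1=8/479: DF=(1 − 8/479·(0.996700))/(1+8/479) = 1209/1250 ≈ 0.967200
step 3 [3y] bond c/1=9/100: DF=(606289/500000 − 9/100·(0.996700+0.967200))/(1+9/100) = 9503/10000 ≈ 0.950300
step 4 [4y] bond c/1=13/400: DF=(830981/800000 − 13/400·(0.996700+0.967200+0.950300))/(1+13/400) = 9143/10000 ≈ 0.914300
step 5 [5y] swap r/1=1226/47059: DF=(1 − 1226/47059·(0.996700+0.967200+0.950300+0.914300))/(1+1226/47059) = 4387/5000 ≈ 0.877400
step 6 [6y] swap r/1=1561/55498: DF=(1 − 1561/55498·(0.996700+0.967200+0.950300+0.914300+0.877400))/(1+1561/55498) = 8439/10000 ≈ 0.843900
step 7 [7y] swap r/1=947/31802: DF=(1 − 947/31802·(0.996700+0.967200+0.950300+0.914300+0.877400+0.843900))/(1+947/31802) = 4053/5000 ≈ 0.810600
step 8 [8y] zero: DF = P = 3913/5000 ≈ 0.782600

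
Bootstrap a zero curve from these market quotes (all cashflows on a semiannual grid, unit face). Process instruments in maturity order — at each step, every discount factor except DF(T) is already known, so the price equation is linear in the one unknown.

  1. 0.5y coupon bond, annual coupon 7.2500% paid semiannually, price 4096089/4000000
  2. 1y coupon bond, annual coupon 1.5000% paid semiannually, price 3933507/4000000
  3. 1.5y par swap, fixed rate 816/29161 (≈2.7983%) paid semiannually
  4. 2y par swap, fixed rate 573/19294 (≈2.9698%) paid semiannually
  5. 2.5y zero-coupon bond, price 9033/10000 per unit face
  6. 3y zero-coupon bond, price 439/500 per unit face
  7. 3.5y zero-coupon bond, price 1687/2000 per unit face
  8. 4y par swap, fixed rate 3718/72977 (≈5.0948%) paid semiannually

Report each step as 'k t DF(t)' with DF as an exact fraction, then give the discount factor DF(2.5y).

step 1 [0.5y] bond c/2=29/800: DF=(4096089/4000000 − 29/800·(0))/(1+29/800) = 4941/5000 ≈ 0.988200
step 2 [1y] bond c/2=3/400: DF=(3933507/4000000 − 3/400·(0.988200))/(1+3/400) = 9687/10000 ≈ 0.968700
step 3 [1.5y] swap r/2=408/29161: DF=(1 − 408/29161·(0.988200+0.968700))/(1+408/29161) = 1199/1250 ≈ 0.959200
step 4 [2y] swap r/2=573/38588: DF=(1 − 573/38588·(0.988200+0.968700+0.959200))/(1+573/38588) = 9427/10000 ≈ 0.942700
step 5 [2.5y] zero: DF = P = 9033/10000 ≈ 0.903300
step 6 [3y] zero: DF = P = 439/500 ≈ 0.878000
step 7 [3.5y] zero: DF = P = 1687/2000 ≈ 0.843500
step 8 [4y] swap r/2=1859/72977: DF=(1 − 1859/72977·(0.988200+0.968700+0.959200+0.942700+0.903300+0.878000+0.843500))/(1+1859/72977) = 8141/10000 ≈ 0.814100

1 1/2 4941/5000
2 1 9687/10000
3 3/2 1199/1250
4 2 9427/10000
5 5/2 9033/10000
6 3 439/500
7 7/2 1687/2000
8 4 8141/10000
DF(2.5y) = 9033/10000 ≈ 0.903300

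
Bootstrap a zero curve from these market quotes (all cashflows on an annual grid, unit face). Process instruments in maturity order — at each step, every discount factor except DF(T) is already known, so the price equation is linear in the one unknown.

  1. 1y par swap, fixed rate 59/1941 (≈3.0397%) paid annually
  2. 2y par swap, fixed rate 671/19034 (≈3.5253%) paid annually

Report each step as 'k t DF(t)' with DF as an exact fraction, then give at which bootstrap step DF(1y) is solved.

step 1 [1y] swap r/1=59/1941: DF=(1 − 59/1941·(0))/(1+59/1941) = 1941/2000 ≈ 0.970500
step 2 [2y] swap r/1=671/19034: DF=(1 − 671/19034·(0.970500))/(1+671/19034) = 9329/10000 ≈ 0.932900

1 1 1941/2000
2 2 9329/10000
DF(1y) is solved at step 1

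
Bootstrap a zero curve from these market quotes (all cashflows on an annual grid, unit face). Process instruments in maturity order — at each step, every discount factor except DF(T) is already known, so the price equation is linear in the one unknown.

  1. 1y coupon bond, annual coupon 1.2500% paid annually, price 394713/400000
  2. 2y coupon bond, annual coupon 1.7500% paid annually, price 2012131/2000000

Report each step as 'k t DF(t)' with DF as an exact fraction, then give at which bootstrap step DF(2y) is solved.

1 1 4873/5000
2 2 243/250
DF(2y) is solved at step 2

step 1 [1y] bond c/1=1/80: DF=(394713/400000 − 1/80·(0))/(1+1/80) = 4873/5000 ≈ 0.974600
step 2 [2y] bond c/1=7/400: DF=(2012131/2000000 − 7/400·(0.974600))/(1+7/400) = 243/250 ≈ 0.972000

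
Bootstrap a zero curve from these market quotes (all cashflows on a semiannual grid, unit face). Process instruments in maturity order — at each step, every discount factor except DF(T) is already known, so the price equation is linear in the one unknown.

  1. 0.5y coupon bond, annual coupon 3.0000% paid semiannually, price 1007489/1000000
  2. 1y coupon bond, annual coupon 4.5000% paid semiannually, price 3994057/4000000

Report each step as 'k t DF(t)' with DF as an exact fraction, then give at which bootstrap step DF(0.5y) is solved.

step 1 [0.5y] bond c/2=3/200: DF=(1007489/1000000 − 3/200·(0))/(1+3/200) = 4963/5000 ≈ 0.992600
step 2 [1y] bond c/2=9/400: DF=(3994057/4000000 − 9/400·(0.992600))/(1+9/400) = 9547/10000 ≈ 0.954700

1 1/2 4963/5000
2 1 9547/10000
DF(0.5y) is solved at step 1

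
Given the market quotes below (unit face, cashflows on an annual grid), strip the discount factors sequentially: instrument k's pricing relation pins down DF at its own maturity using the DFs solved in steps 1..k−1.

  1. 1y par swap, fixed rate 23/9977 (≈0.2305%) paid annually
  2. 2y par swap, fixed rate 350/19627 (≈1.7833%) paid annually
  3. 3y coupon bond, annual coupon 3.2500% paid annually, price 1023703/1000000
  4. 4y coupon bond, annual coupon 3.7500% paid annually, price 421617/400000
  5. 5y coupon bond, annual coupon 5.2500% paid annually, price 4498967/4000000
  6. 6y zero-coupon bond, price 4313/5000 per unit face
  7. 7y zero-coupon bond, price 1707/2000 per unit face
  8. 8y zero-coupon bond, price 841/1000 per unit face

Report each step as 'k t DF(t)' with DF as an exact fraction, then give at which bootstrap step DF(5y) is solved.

1 1 9977/10000
2 2 193/200
3 3 9297/10000
4 4 4557/5000
5 5 8789/10000
6 6 4313/5000
7 7 1707/2000
8 8 841/1000
DF(5y) is solved at step 5

step 1 [1y] swap r/1=23/9977: DF=(1 − 23/9977·(0))/(1+23/9977) = 9977/10000 ≈ 0.997700
step 2 [2y] swap r/1=350/19627: DF=(1 − 350/19627·(0.997700))/(1+350/19627) = 193/200 ≈ 0.965000
step 3 [3y] bond c/1=13/400: DF=(1023703/1000000 − 13/400·(0.997700+0.965000))/(1+13/400) = 9297/10000 ≈ 0.929700
step 4 [4y] bond c/1=3/80: DF=(421617/400000 − 3/80·(0.997700+0.965000+0.929700))/(1+3/80) = 4557/5000 ≈ 0.911400
step 5 [5y] bond c/1=21/400: DF=(4498967/4000000 − 21/400·(0.997700+0.965000+0.929700+0.911400))/(1+21/400) = 8789/10000 ≈ 0.878900
step 6 [6y] zero: DF = P = 4313/5000 ≈ 0.862600
step 7 [7y] zero: DF = P = 1707/2000 ≈ 0.853500
step 8 [8y] zero: DF = P = 841/1000 ≈ 0.841000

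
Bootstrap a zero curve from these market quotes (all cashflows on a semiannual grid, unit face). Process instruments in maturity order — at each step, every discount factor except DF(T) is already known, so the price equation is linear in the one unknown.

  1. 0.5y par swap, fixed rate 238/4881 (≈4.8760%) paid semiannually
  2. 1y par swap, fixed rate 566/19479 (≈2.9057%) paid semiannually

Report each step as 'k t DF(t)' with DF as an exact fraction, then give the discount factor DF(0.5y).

1 1/2 4881/5000
2 1 9717/10000
DF(0.5y) = 4881/5000 ≈ 0.976200

step 1 [0.5y] swap r/2=119/4881: DF=(1 − 119/4881·(0))/(1+119/4881) = 4881/5000 ≈ 0.976200
step 2 [1y] swap r/2=283/19479: DF=(1 − 283/19479·(0.976200))/(1+283/19479) = 9717/10000 ≈ 0.971700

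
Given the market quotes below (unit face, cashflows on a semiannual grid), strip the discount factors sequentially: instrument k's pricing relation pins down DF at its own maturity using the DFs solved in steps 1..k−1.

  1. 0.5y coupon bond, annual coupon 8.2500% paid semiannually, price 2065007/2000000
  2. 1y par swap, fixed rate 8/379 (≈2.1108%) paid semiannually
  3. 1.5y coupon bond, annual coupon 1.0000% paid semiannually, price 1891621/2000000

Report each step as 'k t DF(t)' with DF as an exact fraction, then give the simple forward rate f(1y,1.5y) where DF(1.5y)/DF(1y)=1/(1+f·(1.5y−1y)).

1 1/2 2479/2500
2 1 612/625
3 3/2 9313/10000
f(1y,1.5y) = ((612/625)/(9313/10000) − 1)/(1/2) = 958/9313 ≈ 10.2867%

step 1 [0.5y] bond c/2=33/800: DF=(2065007/2000000 − 33/800·(0))/(1+33/800) = 2479/2500 ≈ 0.991600
step 2 [1y] swap r/2=4/379: DF=(1 − 4/379·(0.991600))/(1+4/379) = 612/625 ≈ 0.979200
step 3 [1.5y] bond c/2=1/200: DF=(1891621/2000000 − 1/200·(0.991600+0.979200))/(1+1/200) = 9313/10000 ≈ 0.931300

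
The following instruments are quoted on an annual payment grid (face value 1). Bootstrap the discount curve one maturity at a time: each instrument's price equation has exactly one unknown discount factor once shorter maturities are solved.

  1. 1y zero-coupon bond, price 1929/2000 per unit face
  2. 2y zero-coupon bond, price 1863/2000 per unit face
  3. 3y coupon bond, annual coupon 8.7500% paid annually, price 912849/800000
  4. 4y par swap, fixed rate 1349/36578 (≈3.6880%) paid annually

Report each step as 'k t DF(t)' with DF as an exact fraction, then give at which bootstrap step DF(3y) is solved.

1 1 1929/2000
2 2 1863/2000
3 3 8967/10000
4 4 8651/10000
DF(3y) is solved at step 3

step 1 [1y] zero: DF = P = 1929/2000 ≈ 0.964500
step 2 [2y] zero: DF = P = 1863/2000 ≈ 0.931500
step 3 [3y] bond c/1=7/80: DF=(912849/800000 − 7/80·(0.964500+0.931500))/(1+7/80) = 8967/10000 ≈ 0.896700
step 4 [4y] swap r/1=1349/36578: DF=(1 − 1349/36578·(0.964500+0.931500+0.896700))/(1+1349/36578) = 8651/10000 ≈ 0.865100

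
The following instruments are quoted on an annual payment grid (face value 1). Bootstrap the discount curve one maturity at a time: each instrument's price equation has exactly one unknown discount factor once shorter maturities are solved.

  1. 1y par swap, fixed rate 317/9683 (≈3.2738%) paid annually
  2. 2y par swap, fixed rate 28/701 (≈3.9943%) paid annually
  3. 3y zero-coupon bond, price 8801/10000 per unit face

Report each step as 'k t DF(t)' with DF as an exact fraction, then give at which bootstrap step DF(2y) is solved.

step 1 [1y] swap r/1=317/9683: DF=(1 − 317/9683·(0))/(1+317/9683) = 9683/10000 ≈ 0.968300
step 2 [2y] swap r/1=28/701: DF=(1 − 28/701·(0.968300))/(1+28/701) = 2311/2500 ≈ 0.924400
step 3 [3y] zero: DF = P = 8801/10000 ≈ 0.880100

1 1 9683/10000
2 2 2311/2500
3 3 8801/10000
DF(2y) is solved at step 2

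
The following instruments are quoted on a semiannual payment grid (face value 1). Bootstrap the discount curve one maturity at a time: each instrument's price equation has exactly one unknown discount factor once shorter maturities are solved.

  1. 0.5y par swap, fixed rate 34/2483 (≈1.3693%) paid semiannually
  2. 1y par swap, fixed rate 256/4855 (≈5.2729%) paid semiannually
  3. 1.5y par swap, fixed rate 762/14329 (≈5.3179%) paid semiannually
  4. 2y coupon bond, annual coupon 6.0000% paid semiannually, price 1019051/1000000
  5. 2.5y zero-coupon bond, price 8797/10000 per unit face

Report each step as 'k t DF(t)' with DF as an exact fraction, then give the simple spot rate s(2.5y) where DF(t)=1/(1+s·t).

1 1/2 2483/2500
2 1 593/625
3 3/2 4619/5000
4 2 9059/10000
5 5/2 8797/10000
s(2.5y) = (1/(8797/10000) − 1)/(5/2) = 2406/43985 ≈ 5.4700%

step 1 [0.5y] swap r/2=17/2483: DF=(1 − 17/2483·(0))/(1+17/2483) = 2483/2500 ≈ 0.993200
step 2 [1y] swap r/2=128/4855: DF=(1 − 128/4855·(0.993200))/(1+128/4855) = 593/625 ≈ 0.948800
step 3 [1.5y] swap r/2=381/14329: DF=(1 − 381/14329·(0.993200+0.948800))/(1+381/14329) = 4619/5000 ≈ 0.923800
step 4 [2y] bond c/2=3/100: DF=(1019051/1000000 − 3/100·(0.993200+0.948800+0.923800))/(1+3/100) = 9059/10000 ≈ 0.905900
step 5 [2.5y] zero: DF = P = 8797/10000 ≈ 0.879700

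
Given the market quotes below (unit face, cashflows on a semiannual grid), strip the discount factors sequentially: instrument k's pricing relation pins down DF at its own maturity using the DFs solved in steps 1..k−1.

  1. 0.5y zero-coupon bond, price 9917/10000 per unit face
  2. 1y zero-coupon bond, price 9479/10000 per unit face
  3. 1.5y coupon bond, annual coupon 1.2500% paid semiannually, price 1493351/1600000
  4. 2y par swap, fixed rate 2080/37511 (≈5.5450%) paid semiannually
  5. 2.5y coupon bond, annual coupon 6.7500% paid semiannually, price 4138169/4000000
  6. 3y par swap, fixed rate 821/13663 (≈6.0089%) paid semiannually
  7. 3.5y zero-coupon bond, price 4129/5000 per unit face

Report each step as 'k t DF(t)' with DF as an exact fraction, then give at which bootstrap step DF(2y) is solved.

step 1 [0.5y] zero: DF = P = 9917/10000 ≈ 0.991700
step 2 [1y] zero: DF = P = 9479/10000 ≈ 0.947900
step 3 [1.5y] bond c/2=1/160: DF=(1493351/1600000 − 1/160·(0.991700+0.947900))/(1+1/160) = 1831/2000 ≈ 0.915500
step 4 [2y] swap r/2=1040/37511: DF=(1 − 1040/37511·(0.991700+0.947900+0.915500))/(1+1040/37511) = 112/125 ≈ 0.896000
step 5 [2.5y] bond c/2=27/800: DF=(4138169/4000000 − 27/800·(0.991700+0.947900+0.915500+0.896000))/(1+27/800) = 8783/10000 ≈ 0.878300
step 6 [3y] swap r/2=821/27326: DF=(1 − 821/27326·(0.991700+0.947900+0.915500+0.896000+0.878300))/(1+821/27326) = 4179/5000 ≈ 0.835800
step 7 [3.5y] zero: DF = P = 4129/5000 ≈ 0.825800

1 1/2 9917/10000
2 1 9479/10000
3 3/2 1831/2000
4 2 112/125
5 5/2 8783/10000
6 3 4179/5000
7 7/2 4129/5000
DF(2y) is solved at step 4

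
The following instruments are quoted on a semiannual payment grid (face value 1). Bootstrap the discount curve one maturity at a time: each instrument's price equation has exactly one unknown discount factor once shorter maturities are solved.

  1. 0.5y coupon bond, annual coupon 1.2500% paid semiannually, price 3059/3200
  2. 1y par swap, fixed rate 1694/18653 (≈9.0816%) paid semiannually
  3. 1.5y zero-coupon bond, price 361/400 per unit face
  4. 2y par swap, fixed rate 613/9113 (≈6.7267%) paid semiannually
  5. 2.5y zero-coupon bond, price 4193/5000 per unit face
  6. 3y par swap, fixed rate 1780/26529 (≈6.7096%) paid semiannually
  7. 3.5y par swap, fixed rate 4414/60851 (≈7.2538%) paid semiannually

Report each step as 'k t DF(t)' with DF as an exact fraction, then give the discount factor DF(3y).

1 1/2 19/20
2 1 9153/10000
3 3/2 361/400
4 2 4387/5000
5 5/2 4193/5000
6 3 411/500
7 7/2 7793/10000
DF(3y) = 411/500 ≈ 0.822000

step 1 [0.5y] bond c/2=1/160: DF=(3059/3200 − 1/160·(0))/(1+1/160) = 19/20 ≈ 0.950000
step 2 [1y] swap r/2=847/18653: DF=(1 − 847/18653·(0.950000))/(1+847/18653) = 9153/10000 ≈ 0.915300
step 3 [1.5y] zero: DF = P = 361/400 ≈ 0.902500
step 4 [2y] swap r/2=613/18226: DF=(1 − 613/18226·(0.950000+0.915300+0.902500))/(1+613/18226) = 4387/5000 ≈ 0.877400
step 5 [2.5y] zero: DF = P = 4193/5000 ≈ 0.838600
step 6 [3y] swap r/2=890/26529: DF=(1 − 890/26529·(0.950000+0.915300+0.902500+0.877400+0.838600))/(1+890/26529) = 411/500 ≈ 0.822000
step 7 [3.5y] swap r/2=2207/60851: DF=(1 − 2207/60851·(0.950000+0.915300+0.902500+0.877400+0.838600+0.822000))/(1+2207/60851) = 7793/10000 ≈ 0.779300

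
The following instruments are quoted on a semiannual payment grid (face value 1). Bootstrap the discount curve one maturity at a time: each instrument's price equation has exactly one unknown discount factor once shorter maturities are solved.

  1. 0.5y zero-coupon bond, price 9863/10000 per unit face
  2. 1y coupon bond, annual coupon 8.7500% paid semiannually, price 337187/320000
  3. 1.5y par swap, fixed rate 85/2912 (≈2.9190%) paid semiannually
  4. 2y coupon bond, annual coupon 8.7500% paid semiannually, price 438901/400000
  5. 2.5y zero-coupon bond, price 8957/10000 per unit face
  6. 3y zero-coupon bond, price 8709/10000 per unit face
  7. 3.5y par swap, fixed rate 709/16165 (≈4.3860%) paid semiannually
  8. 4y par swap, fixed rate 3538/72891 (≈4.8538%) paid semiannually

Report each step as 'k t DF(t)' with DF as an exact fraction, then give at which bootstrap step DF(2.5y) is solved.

step 1 [0.5y] zero: DF = P = 9863/10000 ≈ 0.986300
step 2 [1y] bond c/2=7/160: DF=(337187/320000 − 7/160·(0.986300))/(1+7/160) = 4841/5000 ≈ 0.968200
step 3 [1.5y] swap r/2=85/5824: DF=(1 − 85/5824·(0.986300+0.968200))/(1+85/5824) = 383/400 ≈ 0.957500
step 4 [2y] bond c/2=7/160: DF=(438901/400000 − 7/160·(0.986300+0.968200+0.957500))/(1+7/160) = 2323/2500 ≈ 0.929200
step 5 [2.5y] zero: DF = P = 8957/10000 ≈ 0.895700
step 6 [3y] zero: DF = P = 8709/10000 ≈ 0.870900
step 7 [3.5y] swap r/2=709/32330: DF=(1 − 709/32330·(0.986300+0.968200+0.957500+0.929200+0.895700+0.870900))/(1+709/32330) = 4291/5000 ≈ 0.858200
step 8 [4y] swap r/2=1769/72891: DF=(1 − 1769/72891·(0.986300+0.968200+0.957500+0.929200+0.895700+0.870900+0.858200))/(1+1769/72891) = 8231/10000 ≈ 0.823100

1 1/2 9863/10000
2 1 4841/5000
3 3/2 383/400
4 2 2323/2500
5 5/2 8957/10000
6 3 8709/10000
7 7/2 4291/5000
8 4 8231/10000
DF(2.5y) is solved at step 5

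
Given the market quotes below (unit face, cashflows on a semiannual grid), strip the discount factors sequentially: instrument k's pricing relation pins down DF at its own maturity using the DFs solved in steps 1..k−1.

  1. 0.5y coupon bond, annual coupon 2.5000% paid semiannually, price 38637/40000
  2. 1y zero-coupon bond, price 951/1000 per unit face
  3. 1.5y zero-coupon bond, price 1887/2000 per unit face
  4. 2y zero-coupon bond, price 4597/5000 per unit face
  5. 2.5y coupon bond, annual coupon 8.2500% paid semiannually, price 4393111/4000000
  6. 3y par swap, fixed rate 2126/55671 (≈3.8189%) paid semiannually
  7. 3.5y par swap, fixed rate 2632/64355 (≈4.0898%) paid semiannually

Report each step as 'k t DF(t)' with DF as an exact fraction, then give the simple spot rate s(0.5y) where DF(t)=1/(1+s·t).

1 1/2 477/500
2 1 951/1000
3 3/2 1887/2000
4 2 4597/5000
5 5/2 1811/2000
6 3 8937/10000
7 7/2 2171/2500
s(0.5y) = (1/(477/500) − 1)/(1/2) = 46/477 ≈ 9.6436%

step 1 [0.5y] bond c/2=1/80: DF=(38637/40000 − 1/80·(0))/(1+1/80) = 477/500 ≈ 0.954000
step 2 [1y] zero: DF = P = 951/1000 ≈ 0.951000
step 3 [1.5y] zero: DF = P = 1887/2000 ≈ 0.943500
step 4 [2y] zero: DF = P = 4597/5000 ≈ 0.919400
step 5 [2.5y] bond c/2=33/800: DF=(4393111/4000000 − 33/800·(0.954000+0.951000+0.943500+0.919400))/(1+33/800) = 1811/2000 ≈ 0.905500
step 6 [3y] swap r/2=1063/55671: DF=(1 − 1063/55671·(0.954000+0.951000+0.943500+0.919400+0.905500))/(1+1063/55671) = 8937/10000 ≈ 0.893700
step 7 [3.5y] swap r/2=1316/64355: DF=(1 − 1316/64355·(0.954000+0.951000+0.943500+0.919400+0.905500+0.893700))/(1+1316/64355) = 2171/2500 ≈ 0.868400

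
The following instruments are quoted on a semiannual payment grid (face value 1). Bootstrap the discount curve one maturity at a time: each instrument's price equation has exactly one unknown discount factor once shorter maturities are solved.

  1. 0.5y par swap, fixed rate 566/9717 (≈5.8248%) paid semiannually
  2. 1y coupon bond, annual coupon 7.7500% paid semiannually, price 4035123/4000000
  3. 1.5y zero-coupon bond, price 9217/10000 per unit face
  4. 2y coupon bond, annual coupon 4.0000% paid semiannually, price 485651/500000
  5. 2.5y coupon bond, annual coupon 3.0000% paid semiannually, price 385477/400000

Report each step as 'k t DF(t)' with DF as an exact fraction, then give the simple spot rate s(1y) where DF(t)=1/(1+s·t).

step 1 [0.5y] swap r/2=283/9717: DF=(1 − 283/9717·(0))/(1+283/9717) = 9717/10000 ≈ 0.971700
step 2 [1y] bond c/2=31/800: DF=(4035123/4000000 − 31/800·(0.971700))/(1+31/800) = 9349/10000 ≈ 0.934900
step 3 [1.5y] zero: DF = P = 9217/10000 ≈ 0.921700
step 4 [2y] bond c/2=1/50: DF=(485651/500000 − 1/50·(0.971700+0.934900+0.921700))/(1+1/50) = 1121/1250 ≈ 0.896800
step 5 [2.5y] bond c/2=3/200: DF=(385477/400000 − 3/200·(0.971700+0.934900+0.921700+0.896800))/(1+3/200) = 559/625 ≈ 0.894400

1 1/2 9717/10000
2 1 9349/10000
3 3/2 9217/10000
4 2 1121/1250
5 5/2 559/625
s(1y) = (1/(9349/10000) − 1)/(1) = 651/9349 ≈ 6.9633%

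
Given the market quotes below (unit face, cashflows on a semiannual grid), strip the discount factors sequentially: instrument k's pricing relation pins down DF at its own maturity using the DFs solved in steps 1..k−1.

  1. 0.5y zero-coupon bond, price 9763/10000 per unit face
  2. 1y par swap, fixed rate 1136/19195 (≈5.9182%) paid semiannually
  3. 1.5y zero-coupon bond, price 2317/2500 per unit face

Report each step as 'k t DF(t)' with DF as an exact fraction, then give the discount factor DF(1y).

step 1 [0.5y] zero: DF = P = 9763/10000 ≈ 0.976300
step 2 [1y] swap r/2=568/19195: DF=(1 − 568/19195·(0.976300))/(1+568/19195) = 1179/1250 ≈ 0.943200
step 3 [1.5y] zero: DF = P = 2317/2500 ≈ 0.926800

1 1/2 9763/10000
2 1 1179/1250
3 3/2 2317/2500
DF(1y) = 1179/1250 ≈ 0.943200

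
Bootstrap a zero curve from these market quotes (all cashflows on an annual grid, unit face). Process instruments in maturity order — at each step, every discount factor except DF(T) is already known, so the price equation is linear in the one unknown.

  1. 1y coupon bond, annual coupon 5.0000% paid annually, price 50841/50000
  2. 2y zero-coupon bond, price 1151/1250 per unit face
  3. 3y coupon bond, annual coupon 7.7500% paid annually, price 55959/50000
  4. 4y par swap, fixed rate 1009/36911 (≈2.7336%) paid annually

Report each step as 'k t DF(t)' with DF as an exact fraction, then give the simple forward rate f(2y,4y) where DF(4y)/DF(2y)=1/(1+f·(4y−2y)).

step 1 [1y] bond c/1=1/20: DF=(50841/50000 − 1/20·(0))/(1+1/20) = 2421/2500 ≈ 0.968400
step 2 [2y] zero: DF = P = 1151/1250 ≈ 0.920800
step 3 [3y] bond c/1=31/400: DF=(55959/50000 − 31/400·(0.968400+0.920800))/(1+31/400) = 2257/2500 ≈ 0.902800
step 4 [4y] swap r/1=1009/36911: DF=(1 − 1009/36911·(0.968400+0.920800+0.902800))/(1+1009/36911) = 8991/10000 ≈ 0.899100

1 1 2421/2500
2 2 1151/1250
3 3 2257/2500
4 4 8991/10000
f(2y,4y) = ((1151/1250)/(8991/10000) − 1)/(2) = 217/17982 ≈ 1.2068%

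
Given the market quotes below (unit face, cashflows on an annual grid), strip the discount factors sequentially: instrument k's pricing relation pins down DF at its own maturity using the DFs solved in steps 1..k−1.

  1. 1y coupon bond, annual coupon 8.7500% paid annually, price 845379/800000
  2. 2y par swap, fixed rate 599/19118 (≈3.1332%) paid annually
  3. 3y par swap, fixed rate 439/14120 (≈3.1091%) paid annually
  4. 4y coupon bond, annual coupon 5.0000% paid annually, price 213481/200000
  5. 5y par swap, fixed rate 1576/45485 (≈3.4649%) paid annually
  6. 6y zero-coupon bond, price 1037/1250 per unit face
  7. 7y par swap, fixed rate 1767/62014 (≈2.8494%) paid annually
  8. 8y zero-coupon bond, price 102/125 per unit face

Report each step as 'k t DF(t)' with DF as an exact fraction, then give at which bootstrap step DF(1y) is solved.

1 1 9717/10000
2 2 9401/10000
3 3 4561/5000
4 4 8821/10000
5 5 1053/1250
6 6 1037/1250
7 7 8233/10000
8 8 102/125
DF(1y) is solved at step 1

step 1 [1y] bond c/1=7/80: DF=(845379/800000 − 7/80·(0))/(1+7/80) = 9717/10000 ≈ 0.971700
step 2 [2y] swap r/1=599/19118: DF=(1 − 599/19118·(0.971700))/(1+599/19118) = 9401/10000 ≈ 0.940100
step 3 [3y] swap r/1=439/14120: DF=(1 − 439/14120·(0.971700+0.940100))/(1+439/14120) = 4561/5000 ≈ 0.912200
step 4 [4y] bond c/1=1/20: DF=(213481/200000 − 1/20·(0.971700+0.940100+0.912200))/(1+1/20) = 8821/10000 ≈ 0.882100
step 5 [5y] swap r/1=1576/45485: DF=(1 − 1576/45485·(0.971700+0.940100+0.912200+0.882100))/(1+1576/45485) = 1053/1250 ≈ 0.842400
step 6 [6y] zero: DF = P = 1037/1250 ≈ 0.829600
step 7 [7y] swap r/1=1767/62014: DF=(1 − 1767/62014·(0.971700+0.940100+0.912200+0.882100+0.842400+0.829600))/(1+1767/62014) = 8233/10000 ≈ 0.823300
step 8 [8y] zero: DF = P = 102/125 ≈ 0.816000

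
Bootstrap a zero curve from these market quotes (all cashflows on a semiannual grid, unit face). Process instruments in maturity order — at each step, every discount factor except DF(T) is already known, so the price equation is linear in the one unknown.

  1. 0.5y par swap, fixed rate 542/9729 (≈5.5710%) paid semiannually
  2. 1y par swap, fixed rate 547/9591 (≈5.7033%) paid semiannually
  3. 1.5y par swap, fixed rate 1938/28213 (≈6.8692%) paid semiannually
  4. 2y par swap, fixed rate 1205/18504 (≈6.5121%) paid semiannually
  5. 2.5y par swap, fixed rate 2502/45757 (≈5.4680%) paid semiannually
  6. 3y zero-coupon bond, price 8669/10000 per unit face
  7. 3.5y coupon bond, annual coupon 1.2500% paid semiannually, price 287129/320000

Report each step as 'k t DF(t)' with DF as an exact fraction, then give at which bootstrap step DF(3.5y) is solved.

1 1/2 9729/10000
2 1 9453/10000
3 3/2 9031/10000
4 2 1759/2000
5 5/2 8749/10000
6 3 8669/10000
7 7/2 8579/10000
DF(3.5y) is solved at step 7

step 1 [0.5y] swap r/2=271/9729: DF=(1 − 271/9729·(0))/(1+271/9729) = 9729/10000 ≈ 0.972900
step 2 [1y] swap r/2=547/19182: DF=(1 − 547/19182·(0.972900))/(1+547/19182) = 9453/10000 ≈ 0.945300
step 3 [1.5y] swap r/2=969/28213: DF=(1 − 969/28213·(0.972900+0.945300))/(1+969/28213) = 9031/10000 ≈ 0.903100
step 4 [2y] swap r/2=1205/37008: DF=(1 − 1205/37008·(0.972900+0.945300+0.903100))/(1+1205/37008) = 1759/2000 ≈ 0.879500
step 5 [2.5y] swap r/2=1251/45757: DF=(1 − 1251/45757·(0.972900+0.945300+0.903100+0.879500))/(1+1251/45757) = 8749/10000 ≈ 0.874900
step 6 [3y] zero: DF = P = 8669/10000 ≈ 0.866900
step 7 [3.5y] bond c/2=1/160: DF=(287129/320000 − 1/160·(0.972900+0.945300+0.903100+0.879500+0.874900+0.866900))/(1+1/160) = 8579/10000 ≈ 0.857900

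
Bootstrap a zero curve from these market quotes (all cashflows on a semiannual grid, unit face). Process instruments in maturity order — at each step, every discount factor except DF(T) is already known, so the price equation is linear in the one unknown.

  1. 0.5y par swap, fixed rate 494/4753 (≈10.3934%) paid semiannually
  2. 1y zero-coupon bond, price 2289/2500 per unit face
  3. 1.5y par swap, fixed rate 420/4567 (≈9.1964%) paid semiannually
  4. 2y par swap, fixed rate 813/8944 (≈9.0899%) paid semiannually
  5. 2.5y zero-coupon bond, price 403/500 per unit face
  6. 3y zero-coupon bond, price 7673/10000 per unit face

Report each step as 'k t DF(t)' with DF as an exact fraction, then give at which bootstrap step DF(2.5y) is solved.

step 1 [0.5y] swap r/2=247/4753: DF=(1 − 247/4753·(0))/(1+247/4753) = 4753/5000 ≈ 0.950600
step 2 [1y] zero: DF = P = 2289/2500 ≈ 0.915600
step 3 [1.5y] swap r/2=210/4567: DF=(1 − 210/4567·(0.950600+0.915600))/(1+210/4567) = 437/500 ≈ 0.874000
step 4 [2y] swap r/2=813/17888: DF=(1 − 813/17888·(0.950600+0.915600+0.874000))/(1+813/17888) = 4187/5000 ≈ 0.837400
step 5 [2.5y] zero: DF = P = 403/500 ≈ 0.806000
step 6 [3y] zero: DF = P = 7673/10000 ≈ 0.767300

1 1/2 4753/5000
2 1 2289/2500
3 3/2 437/500
4 2 4187/5000
5 5/2 403/500
6 3 7673/10000
DF(2.5y) is solved at step 5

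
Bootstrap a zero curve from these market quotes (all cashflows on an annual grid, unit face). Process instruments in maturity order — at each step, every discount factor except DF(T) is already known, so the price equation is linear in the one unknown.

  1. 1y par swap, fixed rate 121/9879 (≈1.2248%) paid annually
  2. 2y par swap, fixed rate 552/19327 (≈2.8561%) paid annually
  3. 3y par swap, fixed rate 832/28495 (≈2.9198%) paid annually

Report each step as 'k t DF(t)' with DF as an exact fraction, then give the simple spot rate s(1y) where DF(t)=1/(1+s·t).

1 1 9879/10000
2 2 1181/1250
3 3 573/625
s(1y) = (1/(9879/10000) − 1)/(1) = 121/9879 ≈ 1.2248%

step 1 [1y] swap r/1=121/9879: DF=(1 − 121/9879·(0))/(1+121/9879) = 9879/10000 ≈ 0.987900
step 2 [2y] swap r/1=552/19327: DF=(1 − 552/19327·(0.987900))/(1+552/19327) = 1181/1250 ≈ 0.944800
step 3 [3y] swap r/1=832/28495: DF=(1 − 832/28495·(0.987900+0.944800))/(1+832/28495) = 573/625 ≈ 0.916800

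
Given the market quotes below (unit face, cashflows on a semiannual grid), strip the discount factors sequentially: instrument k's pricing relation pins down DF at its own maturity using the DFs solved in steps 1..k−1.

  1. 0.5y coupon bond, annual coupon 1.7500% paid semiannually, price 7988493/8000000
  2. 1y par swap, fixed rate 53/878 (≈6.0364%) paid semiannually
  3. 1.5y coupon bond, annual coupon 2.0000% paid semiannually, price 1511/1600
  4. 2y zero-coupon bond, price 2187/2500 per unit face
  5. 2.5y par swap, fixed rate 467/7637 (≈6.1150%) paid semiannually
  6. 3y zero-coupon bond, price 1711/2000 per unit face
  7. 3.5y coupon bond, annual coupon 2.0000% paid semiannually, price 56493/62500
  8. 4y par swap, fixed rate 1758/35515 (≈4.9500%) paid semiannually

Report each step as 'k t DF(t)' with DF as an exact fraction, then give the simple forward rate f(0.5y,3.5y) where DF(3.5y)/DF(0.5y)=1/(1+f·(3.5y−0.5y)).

step 1 [0.5y] bond c/2=7/800: DF=(7988493/8000000 − 7/800·(0))/(1+7/800) = 9899/10000 ≈ 0.989900
step 2 [1y] swap r/2=53/1756: DF=(1 − 53/1756·(0.989900))/(1+53/1756) = 9417/10000 ≈ 0.941700
step 3 [1.5y] bond c/2=1/100: DF=(1511/1600 − 1/100·(0.989900+0.941700))/(1+1/100) = 9159/10000 ≈ 0.915900
step 4 [2y] zero: DF = P = 2187/2500 ≈ 0.874800
step 5 [2.5y] swap r/2=467/15274: DF=(1 − 467/15274·(0.989900+0.941700+0.915900+0.874800))/(1+467/15274) = 8599/10000 ≈ 0.859900
step 6 [3y] zero: DF = P = 1711/2000 ≈ 0.855500
step 7 [3.5y] bond c/2=1/100: DF=(56493/62500 − 1/100·(0.989900+0.941700+0.915900+0.874800+0.859900+0.855500))/(1+1/100) = 8411/10000 ≈ 0.841100
step 8 [4y] swap r/2=879/35515: DF=(1 − 879/35515·(0.989900+0.941700+0.915900+0.874800+0.859900+0.855500+0.841100))/(1+879/35515) = 4121/5000 ≈ 0.824200

1 1/2 9899/10000
2 1 9417/10000
3 3/2 9159/10000
4 2 2187/2500
5 5/2 8599/10000
6 3 1711/2000
7 7/2 8411/10000
8 4 4121/5000
f(0.5y,3.5y) = ((9899/10000)/(8411/10000) − 1)/(3) = 496/8411 ≈ 5.8970%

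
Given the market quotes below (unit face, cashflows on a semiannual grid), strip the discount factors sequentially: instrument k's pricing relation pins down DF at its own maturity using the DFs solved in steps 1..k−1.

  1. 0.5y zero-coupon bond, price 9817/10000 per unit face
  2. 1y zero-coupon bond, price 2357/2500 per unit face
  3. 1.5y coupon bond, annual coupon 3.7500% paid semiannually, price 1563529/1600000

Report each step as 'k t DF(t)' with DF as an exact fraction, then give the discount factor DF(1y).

1 1/2 9817/10000
2 1 2357/2500
3 3/2 4619/5000
DF(1y) = 2357/2500 ≈ 0.942800

step 1 [0.5y] zero: DF = P = 9817/10000 ≈ 0.981700
step 2 [1y] zero: DF = P = 2357/2500 ≈ 0.942800
step 3 [1.5y] bond c/2=3/160: DF=(1563529/1600000 − 3/160·(0.981700+0.942800))/(1+3/160) = 4619/5000 ≈ 0.923800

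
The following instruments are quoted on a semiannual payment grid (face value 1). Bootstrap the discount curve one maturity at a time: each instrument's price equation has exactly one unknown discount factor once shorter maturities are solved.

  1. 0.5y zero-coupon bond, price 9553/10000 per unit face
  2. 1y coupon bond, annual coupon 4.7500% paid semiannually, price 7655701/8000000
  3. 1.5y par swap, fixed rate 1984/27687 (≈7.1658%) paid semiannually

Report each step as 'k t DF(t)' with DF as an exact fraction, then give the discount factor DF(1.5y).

step 1 [0.5y] zero: DF = P = 9553/10000 ≈ 0.955300
step 2 [1y] bond c/2=19/800: DF=(7655701/8000000 − 19/800·(0.955300))/(1+19/800) = 4563/5000 ≈ 0.912600
step 3 [1.5y] swap r/2=992/27687: DF=(1 − 992/27687·(0.955300+0.912600))/(1+992/27687) = 563/625 ≈ 0.900800

1 1/2 9553/10000
2 1 4563/5000
3 3/2 563/625
DF(1.5y) = 563/625 ≈ 0.900800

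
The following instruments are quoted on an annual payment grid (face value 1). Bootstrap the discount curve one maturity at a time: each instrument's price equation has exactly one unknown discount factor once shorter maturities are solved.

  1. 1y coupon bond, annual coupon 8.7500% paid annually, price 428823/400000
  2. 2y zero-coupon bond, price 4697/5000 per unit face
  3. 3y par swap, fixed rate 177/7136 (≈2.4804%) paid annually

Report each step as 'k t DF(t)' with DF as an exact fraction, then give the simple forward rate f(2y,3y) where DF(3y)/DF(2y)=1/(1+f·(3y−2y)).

step 1 [1y] bond c/1=7/80: DF=(428823/400000 − 7/80·(0))/(1+7/80) = 4929/5000 ≈ 0.985800
step 2 [2y] zero: DF = P = 4697/5000 ≈ 0.939400
step 3 [3y] swap r/1=177/7136: DF=(1 − 177/7136·(0.985800+0.939400))/(1+177/7136) = 2323/2500 ≈ 0.929200

1 1 4929/5000
2 2 4697/5000
3 3 2323/2500
f(2y,3y) = ((4697/5000)/(2323/2500) − 1)/(1) = 51/4646 ≈ 1.0977%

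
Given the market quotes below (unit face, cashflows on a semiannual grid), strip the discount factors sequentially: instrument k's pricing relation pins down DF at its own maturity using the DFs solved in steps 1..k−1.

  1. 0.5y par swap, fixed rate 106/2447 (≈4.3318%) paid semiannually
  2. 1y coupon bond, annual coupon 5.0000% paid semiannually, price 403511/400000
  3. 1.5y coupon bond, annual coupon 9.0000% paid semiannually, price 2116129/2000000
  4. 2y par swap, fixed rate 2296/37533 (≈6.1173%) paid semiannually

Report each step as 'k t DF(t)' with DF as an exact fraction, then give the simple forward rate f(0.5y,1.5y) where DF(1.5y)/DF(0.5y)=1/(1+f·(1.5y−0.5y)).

step 1 [0.5y] swap r/2=53/2447: DF=(1 − 53/2447·(0))/(1+53/2447) = 2447/2500 ≈ 0.978800
step 2 [1y] bond c/2=1/40: DF=(403511/400000 − 1/40·(0.978800))/(1+1/40) = 9603/10000 ≈ 0.960300
step 3 [1.5y] bond c/2=9/200: DF=(2116129/2000000 − 9/200·(0.978800+0.960300))/(1+9/200) = 929/1000 ≈ 0.929000
step 4 [2y] swap r/2=1148/37533: DF=(1 − 1148/37533·(0.978800+0.960300+0.929000))/(1+1148/37533) = 2213/2500 ≈ 0.885200

1 1/2 2447/2500
2 1 9603/10000
3 3/2 929/1000
4 2 2213/2500
f(0.5y,1.5y) = ((2447/2500)/(929/1000) − 1)/(1) = 249/4645 ≈ 5.3606%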